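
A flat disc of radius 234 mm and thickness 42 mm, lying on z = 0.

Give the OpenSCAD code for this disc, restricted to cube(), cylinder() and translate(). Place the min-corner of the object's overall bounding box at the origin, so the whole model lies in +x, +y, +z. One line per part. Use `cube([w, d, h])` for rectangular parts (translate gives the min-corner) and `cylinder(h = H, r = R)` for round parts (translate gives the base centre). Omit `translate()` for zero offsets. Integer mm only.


translate([234, 234, 0]) cylinder(h = 42, r = 234);


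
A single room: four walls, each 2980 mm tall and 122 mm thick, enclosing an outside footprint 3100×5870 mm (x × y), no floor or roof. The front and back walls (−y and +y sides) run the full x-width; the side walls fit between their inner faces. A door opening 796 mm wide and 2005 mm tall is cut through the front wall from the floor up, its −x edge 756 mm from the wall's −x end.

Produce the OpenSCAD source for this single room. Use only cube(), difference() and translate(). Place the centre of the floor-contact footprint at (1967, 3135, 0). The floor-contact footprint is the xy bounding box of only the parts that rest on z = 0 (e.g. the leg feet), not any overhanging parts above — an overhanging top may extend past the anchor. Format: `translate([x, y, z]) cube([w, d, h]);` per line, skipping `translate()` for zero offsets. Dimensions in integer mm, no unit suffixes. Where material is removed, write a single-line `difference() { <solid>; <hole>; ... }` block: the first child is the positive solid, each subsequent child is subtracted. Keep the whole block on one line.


difference() { translate([417, 200, 0]) cube([3100, 122, 2980]); translate([1173, 200, 0]) cube([796, 122, 2005]); }
translate([417, 5948, 0]) cube([3100, 122, 2980]);
translate([417, 322, 0]) cube([122, 5626, 2980]);
translate([3395, 322, 0]) cube([122, 5626, 2980]);


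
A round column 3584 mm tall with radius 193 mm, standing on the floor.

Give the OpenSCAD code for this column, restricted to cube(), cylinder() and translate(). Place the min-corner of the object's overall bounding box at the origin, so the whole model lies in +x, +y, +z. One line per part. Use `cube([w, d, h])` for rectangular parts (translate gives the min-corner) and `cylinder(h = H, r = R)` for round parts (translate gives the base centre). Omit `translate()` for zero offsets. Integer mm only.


translate([193, 193, 0]) cylinder(h = 3584, r = 193);


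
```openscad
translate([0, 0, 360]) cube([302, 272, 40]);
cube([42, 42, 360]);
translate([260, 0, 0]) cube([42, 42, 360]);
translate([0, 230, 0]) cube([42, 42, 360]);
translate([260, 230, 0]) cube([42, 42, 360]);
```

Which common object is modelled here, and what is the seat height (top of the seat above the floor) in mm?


A stool. The seat height is 400 mm.

A 302×272×40 slab at z = 360 on four corner posts — a stool. The seat top is 360 + 40 = 400 mm.


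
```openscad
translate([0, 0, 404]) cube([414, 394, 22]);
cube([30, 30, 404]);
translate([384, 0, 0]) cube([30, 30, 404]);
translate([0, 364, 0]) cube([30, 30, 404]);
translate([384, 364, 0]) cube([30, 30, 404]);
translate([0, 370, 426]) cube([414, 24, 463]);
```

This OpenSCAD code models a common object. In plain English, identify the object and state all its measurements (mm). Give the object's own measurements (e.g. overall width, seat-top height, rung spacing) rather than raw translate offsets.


A chair. The seat is a 414×394×22 mm slab with its top at z = 426 mm, on four 30×30 mm corner legs (flush with the seat edges, standing on z = 0). A flat backrest 24 mm thick, 463 mm tall, spans the full seat width and rises from the seat top along its +y edge, rear face flush with the rear of the seat.


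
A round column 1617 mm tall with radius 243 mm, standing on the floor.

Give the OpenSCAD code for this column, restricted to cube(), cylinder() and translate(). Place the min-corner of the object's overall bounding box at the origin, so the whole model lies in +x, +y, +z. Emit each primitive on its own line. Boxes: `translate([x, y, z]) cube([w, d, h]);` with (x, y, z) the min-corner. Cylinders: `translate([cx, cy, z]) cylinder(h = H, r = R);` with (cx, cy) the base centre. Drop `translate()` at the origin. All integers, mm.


translate([243, 243, 0]) cylinder(h = 1617, r = 243);


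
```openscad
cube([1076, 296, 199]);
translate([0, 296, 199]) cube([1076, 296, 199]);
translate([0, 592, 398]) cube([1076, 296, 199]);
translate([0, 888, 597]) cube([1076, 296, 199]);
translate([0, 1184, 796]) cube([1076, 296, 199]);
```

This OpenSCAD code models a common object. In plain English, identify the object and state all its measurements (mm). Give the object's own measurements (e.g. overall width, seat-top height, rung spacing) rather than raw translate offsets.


A straight staircase of 5 solid steps. Each step is 1076 mm wide (x), 296 mm deep (y, the going) and 199 mm tall (the rise). The first step rests on the floor; each subsequent step sits one going further in +y and one rise higher in +z, directly behind and above the previous step with no overlap.


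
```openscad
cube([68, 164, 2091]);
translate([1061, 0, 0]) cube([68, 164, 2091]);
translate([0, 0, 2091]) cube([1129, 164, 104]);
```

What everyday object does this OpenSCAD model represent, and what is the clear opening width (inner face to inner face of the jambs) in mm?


A door frame. The clear opening width is 993 mm.

Two 2091 mm tall posts with a header on top — a door frame. The left jamb is 68 mm wide at x = 0; the right jamb starts at x = 1061. The clear opening is 1061 − 68 = 993 mm.


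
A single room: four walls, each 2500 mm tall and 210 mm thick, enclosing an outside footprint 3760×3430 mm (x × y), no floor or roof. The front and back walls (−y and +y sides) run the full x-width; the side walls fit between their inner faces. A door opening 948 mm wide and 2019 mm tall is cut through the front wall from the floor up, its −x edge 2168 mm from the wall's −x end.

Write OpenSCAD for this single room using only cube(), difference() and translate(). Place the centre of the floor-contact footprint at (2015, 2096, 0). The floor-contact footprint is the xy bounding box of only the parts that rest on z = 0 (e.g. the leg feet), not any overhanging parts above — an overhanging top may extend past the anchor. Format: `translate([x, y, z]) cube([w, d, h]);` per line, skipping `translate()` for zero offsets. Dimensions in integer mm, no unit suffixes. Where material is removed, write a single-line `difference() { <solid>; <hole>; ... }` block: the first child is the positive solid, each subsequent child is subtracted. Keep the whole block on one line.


difference() { translate([135, 381, 0]) cube([3760, 210, 2500]); translate([2303, 381, 0]) cube([948, 210, 2019]); }
translate([135, 3601, 0]) cube([3760, 210, 2500]);
translate([135, 591, 0]) cube([210, 3010, 2500]);
translate([3685, 591, 0]) cube([210, 3010, 2500]);


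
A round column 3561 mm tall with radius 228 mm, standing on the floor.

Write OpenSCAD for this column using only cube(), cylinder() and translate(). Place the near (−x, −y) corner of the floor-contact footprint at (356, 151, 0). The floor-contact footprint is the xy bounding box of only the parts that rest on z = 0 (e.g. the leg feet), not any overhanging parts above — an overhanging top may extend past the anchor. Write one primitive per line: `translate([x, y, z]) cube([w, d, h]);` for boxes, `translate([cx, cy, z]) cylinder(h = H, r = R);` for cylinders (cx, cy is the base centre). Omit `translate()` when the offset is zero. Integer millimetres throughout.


translate([584, 379, 0]) cylinder(h = 3561, r = 228);


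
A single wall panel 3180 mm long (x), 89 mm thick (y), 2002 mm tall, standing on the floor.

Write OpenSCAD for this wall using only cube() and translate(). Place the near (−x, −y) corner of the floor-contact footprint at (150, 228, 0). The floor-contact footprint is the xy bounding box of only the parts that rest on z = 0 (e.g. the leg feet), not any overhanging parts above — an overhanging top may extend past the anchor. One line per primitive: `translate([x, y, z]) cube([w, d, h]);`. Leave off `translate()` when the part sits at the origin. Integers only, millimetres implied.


translate([150, 228, 0]) cube([3180, 89, 2002]);


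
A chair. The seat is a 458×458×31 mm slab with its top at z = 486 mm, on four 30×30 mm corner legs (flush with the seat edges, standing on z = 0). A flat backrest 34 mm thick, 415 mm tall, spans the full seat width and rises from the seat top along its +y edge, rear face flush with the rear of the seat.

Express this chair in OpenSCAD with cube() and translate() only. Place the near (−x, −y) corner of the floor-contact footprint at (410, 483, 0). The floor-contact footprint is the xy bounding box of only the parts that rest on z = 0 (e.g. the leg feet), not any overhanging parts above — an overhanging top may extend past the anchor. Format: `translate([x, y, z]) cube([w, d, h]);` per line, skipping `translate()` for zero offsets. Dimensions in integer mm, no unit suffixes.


translate([410, 483, 455]) cube([458, 458, 31]);
translate([410, 483, 0]) cube([30, 30, 455]);
translate([838, 483, 0]) cube([30, 30, 455]);
translate([410, 911, 0]) cube([30, 30, 455]);
translate([838, 911, 0]) cube([30, 30, 455]);
translate([410, 907, 486]) cube([458, 34, 415]);


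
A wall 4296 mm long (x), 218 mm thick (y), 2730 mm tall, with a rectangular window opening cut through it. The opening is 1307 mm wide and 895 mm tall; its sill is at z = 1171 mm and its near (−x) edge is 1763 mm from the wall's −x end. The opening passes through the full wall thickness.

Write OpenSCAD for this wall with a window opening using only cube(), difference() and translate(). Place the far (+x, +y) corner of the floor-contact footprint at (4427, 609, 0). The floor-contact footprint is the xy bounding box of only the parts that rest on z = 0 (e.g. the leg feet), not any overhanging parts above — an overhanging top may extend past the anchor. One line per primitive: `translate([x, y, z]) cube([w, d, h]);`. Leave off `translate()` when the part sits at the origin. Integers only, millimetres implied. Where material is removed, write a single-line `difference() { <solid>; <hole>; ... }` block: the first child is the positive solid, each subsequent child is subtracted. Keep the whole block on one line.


difference() { translate([131, 391, 0]) cube([4296, 218, 2730]); translate([1894, 391, 1171]) cube([1307, 218, 895]); }


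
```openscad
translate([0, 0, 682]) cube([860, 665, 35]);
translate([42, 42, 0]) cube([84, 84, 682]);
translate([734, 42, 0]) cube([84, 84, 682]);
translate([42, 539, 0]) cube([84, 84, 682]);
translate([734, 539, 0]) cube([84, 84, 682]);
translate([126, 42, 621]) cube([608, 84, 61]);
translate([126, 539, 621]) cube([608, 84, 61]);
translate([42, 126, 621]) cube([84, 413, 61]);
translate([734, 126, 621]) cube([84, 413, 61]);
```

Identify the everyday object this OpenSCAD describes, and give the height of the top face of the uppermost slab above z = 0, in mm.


A table. The table height is 717 mm.

A 860×665×35 slab sits at z = 682 on four 84 mm square posts — a table. The top surface is at 682 + 35 = 717 mm.


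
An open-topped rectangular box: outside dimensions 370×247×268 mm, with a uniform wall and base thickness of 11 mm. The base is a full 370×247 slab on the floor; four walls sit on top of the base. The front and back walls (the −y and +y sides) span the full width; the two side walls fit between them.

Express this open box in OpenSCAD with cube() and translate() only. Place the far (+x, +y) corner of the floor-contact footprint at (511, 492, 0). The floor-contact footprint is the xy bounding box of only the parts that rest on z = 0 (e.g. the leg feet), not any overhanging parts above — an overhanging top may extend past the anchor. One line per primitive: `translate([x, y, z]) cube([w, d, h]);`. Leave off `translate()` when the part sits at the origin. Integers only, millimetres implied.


translate([141, 245, 0]) cube([370, 247, 11]);
translate([141, 245, 11]) cube([370, 11, 257]);
translate([141, 481, 11]) cube([370, 11, 257]);
translate([141, 256, 11]) cube([11, 225, 257]);
translate([500, 256, 11]) cube([11, 225, 257]);


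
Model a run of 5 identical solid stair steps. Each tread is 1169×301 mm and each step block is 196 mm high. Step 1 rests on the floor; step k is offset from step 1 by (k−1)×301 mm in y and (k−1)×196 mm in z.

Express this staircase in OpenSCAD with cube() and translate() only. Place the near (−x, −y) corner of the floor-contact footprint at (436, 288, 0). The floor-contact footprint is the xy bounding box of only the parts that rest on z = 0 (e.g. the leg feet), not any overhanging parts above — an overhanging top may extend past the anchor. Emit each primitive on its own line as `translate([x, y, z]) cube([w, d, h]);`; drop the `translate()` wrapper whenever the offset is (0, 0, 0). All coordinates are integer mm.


translate([436, 288, 0]) cube([1169, 301, 196]);
translate([436, 589, 196]) cube([1169, 301, 196]);
translate([436, 890, 392]) cube([1169, 301, 196]);
translate([436, 1191, 588]) cube([1169, 301, 196]);
translate([436, 1492, 784]) cube([1169, 301, 196]);


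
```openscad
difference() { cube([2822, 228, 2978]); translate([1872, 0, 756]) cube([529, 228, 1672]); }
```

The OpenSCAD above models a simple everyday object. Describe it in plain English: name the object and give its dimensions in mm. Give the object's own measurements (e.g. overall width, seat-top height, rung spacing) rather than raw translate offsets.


A wall 2822 mm long (x), 228 mm thick (y), 2978 mm tall, with a rectangular window opening cut through it. The opening is 529 mm wide and 1672 mm tall; its sill is at z = 756 mm and its near (−x) edge is 1872 mm from the wall's −x end. The opening passes through the full wall thickness.


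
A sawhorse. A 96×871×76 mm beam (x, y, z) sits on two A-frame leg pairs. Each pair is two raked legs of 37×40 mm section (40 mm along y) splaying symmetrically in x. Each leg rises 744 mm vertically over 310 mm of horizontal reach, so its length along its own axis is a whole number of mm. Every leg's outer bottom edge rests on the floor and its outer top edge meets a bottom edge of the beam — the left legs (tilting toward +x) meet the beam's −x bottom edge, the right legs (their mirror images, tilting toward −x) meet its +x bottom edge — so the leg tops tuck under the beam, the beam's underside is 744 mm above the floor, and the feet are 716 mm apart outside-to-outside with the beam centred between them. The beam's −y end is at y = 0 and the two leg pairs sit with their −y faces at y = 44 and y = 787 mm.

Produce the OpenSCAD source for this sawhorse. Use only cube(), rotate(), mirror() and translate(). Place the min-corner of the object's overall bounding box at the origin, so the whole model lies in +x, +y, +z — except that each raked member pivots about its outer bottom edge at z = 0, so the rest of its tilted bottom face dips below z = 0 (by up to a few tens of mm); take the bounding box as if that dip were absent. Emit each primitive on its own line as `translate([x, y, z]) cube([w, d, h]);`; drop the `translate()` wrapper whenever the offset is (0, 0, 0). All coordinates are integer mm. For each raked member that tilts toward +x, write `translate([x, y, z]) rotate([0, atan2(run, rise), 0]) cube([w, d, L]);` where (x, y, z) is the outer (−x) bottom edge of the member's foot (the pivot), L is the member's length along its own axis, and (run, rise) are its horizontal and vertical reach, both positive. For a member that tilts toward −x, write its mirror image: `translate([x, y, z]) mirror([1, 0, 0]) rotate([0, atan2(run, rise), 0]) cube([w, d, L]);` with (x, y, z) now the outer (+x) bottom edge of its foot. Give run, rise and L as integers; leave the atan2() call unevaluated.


translate([310, 0, 744]) cube([96, 871, 76]);
translate([0, 44, 0]) rotate([0, atan2(310, 744), 0]) cube([37, 40, 806]);
translate([716, 44, 0]) mirror([1, 0, 0]) rotate([0, atan2(310, 744), 0]) cube([37, 40, 806]);
translate([0, 787, 0]) rotate([0, atan2(310, 744), 0]) cube([37, 40, 806]);
translate([716, 787, 0]) mirror([1, 0, 0]) rotate([0, atan2(310, 744), 0]) cube([37, 40, 806]);


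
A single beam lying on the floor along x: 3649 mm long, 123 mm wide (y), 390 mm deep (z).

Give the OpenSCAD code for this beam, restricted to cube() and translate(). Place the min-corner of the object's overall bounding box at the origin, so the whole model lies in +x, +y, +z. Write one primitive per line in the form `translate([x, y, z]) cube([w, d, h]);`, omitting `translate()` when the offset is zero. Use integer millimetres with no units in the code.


cube([3649, 123, 390]);


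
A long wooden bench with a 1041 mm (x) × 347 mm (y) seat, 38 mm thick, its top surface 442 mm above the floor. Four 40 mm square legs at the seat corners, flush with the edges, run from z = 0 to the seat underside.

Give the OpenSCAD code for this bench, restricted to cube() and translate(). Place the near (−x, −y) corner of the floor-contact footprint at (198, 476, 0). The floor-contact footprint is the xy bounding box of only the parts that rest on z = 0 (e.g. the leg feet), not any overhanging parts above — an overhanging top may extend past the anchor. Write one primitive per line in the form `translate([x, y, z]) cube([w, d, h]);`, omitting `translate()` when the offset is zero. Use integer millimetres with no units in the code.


translate([198, 476, 404]) cube([1041, 347, 38]);
translate([198, 476, 0]) cube([40, 40, 404]);
translate([198, 783, 0]) cube([40, 40, 404]);
translate([1199, 476, 0]) cube([40, 40, 404]);
translate([1199, 783, 0]) cube([40, 40, 404]);


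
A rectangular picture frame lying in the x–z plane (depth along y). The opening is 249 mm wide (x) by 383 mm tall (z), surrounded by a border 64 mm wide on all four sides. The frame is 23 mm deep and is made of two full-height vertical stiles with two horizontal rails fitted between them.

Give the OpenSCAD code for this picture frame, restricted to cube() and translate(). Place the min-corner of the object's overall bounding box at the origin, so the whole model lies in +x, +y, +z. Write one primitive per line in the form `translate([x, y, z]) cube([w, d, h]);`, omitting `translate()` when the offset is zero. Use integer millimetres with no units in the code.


cube([64, 23, 511]);
translate([313, 0, 0]) cube([64, 23, 511]);
translate([64, 0, 0]) cube([249, 23, 64]);
translate([64, 0, 447]) cube([249, 23, 64]);


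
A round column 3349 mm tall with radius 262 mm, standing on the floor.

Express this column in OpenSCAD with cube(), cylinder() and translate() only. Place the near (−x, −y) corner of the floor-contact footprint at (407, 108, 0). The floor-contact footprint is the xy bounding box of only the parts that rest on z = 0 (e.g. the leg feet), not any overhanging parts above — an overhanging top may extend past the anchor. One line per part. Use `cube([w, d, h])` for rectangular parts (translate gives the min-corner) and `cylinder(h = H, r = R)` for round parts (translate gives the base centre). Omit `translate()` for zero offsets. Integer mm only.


translate([669, 370, 0]) cylinder(h = 3349, r = 262);


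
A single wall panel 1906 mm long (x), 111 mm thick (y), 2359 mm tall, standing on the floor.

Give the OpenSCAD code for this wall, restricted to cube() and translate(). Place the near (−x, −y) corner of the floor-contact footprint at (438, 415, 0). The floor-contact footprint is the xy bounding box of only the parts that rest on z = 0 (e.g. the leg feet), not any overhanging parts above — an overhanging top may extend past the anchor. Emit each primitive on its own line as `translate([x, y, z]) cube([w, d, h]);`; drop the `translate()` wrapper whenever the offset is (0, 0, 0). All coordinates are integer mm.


translate([438, 415, 0]) cube([1906, 111, 2359]);


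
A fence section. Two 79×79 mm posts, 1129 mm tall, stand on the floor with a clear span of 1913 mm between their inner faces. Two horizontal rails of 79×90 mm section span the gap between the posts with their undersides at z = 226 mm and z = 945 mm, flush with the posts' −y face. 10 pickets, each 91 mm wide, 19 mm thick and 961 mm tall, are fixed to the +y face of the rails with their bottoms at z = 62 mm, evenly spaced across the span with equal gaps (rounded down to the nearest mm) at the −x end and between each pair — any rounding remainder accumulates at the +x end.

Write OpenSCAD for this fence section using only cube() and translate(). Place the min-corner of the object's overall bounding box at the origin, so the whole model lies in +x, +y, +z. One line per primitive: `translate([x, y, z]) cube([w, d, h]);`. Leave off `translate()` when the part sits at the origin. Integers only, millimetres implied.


cube([79, 79, 1129]);
translate([1992, 0, 0]) cube([79, 79, 1129]);
translate([79, 0, 226]) cube([1913, 79, 90]);
translate([79, 0, 945]) cube([1913, 79, 90]);
translate([170, 79, 62]) cube([91, 19, 961]);
translate([352, 79, 62]) cube([91, 19, 961]);
translate([534, 79, 62]) cube([91, 19, 961]);
translate([716, 79, 62]) cube([91, 19, 961]);
translate([898, 79, 62]) cube([91, 19, 961]);
translate([1080, 79, 62]) cube([91, 19, 961]);
translate([1262, 79, 62]) cube([91, 19, 961]);
translate([1444, 79, 62]) cube([91, 19, 961]);
translate([1626, 79, 62]) cube([91, 19, 961]);
translate([1808, 79, 62]) cube([91, 19, 961]);


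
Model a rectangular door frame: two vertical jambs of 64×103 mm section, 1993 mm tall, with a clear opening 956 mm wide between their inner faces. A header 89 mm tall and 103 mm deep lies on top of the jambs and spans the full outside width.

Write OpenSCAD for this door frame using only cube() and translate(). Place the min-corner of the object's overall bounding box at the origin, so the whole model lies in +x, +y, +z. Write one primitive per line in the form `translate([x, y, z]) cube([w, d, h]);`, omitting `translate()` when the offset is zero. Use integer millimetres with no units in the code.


cube([64, 103, 1993]);
translate([1020, 0, 0]) cube([64, 103, 1993]);
translate([0, 0, 1993]) cube([1084, 103, 89]);


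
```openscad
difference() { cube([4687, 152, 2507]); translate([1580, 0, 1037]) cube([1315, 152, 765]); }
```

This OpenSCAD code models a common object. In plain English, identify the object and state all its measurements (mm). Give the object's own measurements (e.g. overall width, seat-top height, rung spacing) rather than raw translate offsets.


A wall 4687 mm long (x), 152 mm thick (y), 2507 mm tall, with a rectangular window opening cut through it. The opening is 1315 mm wide and 765 mm tall; its sill is at z = 1037 mm and its near (−x) edge is 1580 mm from the wall's −x end. The opening passes through the full wall thickness.


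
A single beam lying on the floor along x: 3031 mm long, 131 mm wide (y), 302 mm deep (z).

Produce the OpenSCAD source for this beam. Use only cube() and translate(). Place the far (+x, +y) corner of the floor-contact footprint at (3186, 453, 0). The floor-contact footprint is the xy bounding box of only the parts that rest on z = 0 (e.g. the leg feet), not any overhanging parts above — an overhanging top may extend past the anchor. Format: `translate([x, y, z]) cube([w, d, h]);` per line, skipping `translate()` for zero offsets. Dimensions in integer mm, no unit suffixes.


translate([155, 322, 0]) cube([3031, 131, 302]);


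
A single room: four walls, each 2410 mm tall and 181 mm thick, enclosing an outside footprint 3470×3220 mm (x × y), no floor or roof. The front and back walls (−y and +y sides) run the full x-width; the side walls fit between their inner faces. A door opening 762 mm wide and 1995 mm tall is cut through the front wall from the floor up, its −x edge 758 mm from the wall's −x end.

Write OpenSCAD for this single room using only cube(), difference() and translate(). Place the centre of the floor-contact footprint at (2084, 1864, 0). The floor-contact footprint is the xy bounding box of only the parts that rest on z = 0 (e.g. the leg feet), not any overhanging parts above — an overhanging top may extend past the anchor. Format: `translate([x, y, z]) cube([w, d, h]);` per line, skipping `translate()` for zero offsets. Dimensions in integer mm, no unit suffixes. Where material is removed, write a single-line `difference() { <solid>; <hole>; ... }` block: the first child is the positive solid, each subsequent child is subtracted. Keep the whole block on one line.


difference() { translate([349, 254, 0]) cube([3470, 181, 2410]); translate([1107, 254, 0]) cube([762, 181, 1995]); }
translate([349, 3293, 0]) cube([3470, 181, 2410]);
translate([349, 435, 0]) cube([181, 2858, 2410]);
translate([3638, 435, 0]) cube([181, 2858, 2410]);


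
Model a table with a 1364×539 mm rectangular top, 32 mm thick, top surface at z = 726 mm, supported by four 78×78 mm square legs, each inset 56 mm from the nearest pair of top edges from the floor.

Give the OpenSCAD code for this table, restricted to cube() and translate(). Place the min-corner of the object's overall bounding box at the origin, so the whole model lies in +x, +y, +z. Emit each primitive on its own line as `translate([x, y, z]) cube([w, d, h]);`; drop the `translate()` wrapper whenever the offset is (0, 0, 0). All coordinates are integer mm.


translate([0, 0, 694]) cube([1364, 539, 32]);
translate([56, 56, 0]) cube([78, 78, 694]);
translate([1230, 56, 0]) cube([78, 78, 694]);
translate([56, 405, 0]) cube([78, 78, 694]);
translate([1230, 405, 0]) cube([78, 78, 694]);


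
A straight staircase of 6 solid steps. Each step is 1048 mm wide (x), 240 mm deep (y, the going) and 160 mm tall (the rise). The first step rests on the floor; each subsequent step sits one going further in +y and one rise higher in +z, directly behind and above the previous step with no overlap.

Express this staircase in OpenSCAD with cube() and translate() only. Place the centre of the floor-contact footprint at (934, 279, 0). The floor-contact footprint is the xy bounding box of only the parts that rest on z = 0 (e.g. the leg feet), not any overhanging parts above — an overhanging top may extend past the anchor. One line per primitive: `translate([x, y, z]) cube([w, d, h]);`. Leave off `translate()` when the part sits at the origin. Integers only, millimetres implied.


translate([410, 159, 0]) cube([1048, 240, 160]);
translate([410, 399, 160]) cube([1048, 240, 160]);
translate([410, 639, 320]) cube([1048, 240, 160]);
translate([410, 879, 480]) cube([1048, 240, 160]);
translate([410, 1119, 640]) cube([1048, 240, 160]);
translate([410, 1359, 800]) cube([1048, 240, 160]);


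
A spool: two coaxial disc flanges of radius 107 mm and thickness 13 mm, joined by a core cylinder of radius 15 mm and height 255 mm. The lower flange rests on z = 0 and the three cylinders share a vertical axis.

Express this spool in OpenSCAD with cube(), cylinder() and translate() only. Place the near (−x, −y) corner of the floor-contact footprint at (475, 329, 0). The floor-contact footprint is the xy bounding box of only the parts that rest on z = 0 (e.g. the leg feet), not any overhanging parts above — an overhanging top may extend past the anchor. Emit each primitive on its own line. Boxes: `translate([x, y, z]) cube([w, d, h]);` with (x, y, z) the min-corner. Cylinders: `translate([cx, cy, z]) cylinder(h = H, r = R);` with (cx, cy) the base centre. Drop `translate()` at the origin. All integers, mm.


translate([582, 436, 0]) cylinder(h = 13, r = 107);
translate([582, 436, 13]) cylinder(h = 255, r = 15);
translate([582, 436, 268]) cylinder(h = 13, r = 107);


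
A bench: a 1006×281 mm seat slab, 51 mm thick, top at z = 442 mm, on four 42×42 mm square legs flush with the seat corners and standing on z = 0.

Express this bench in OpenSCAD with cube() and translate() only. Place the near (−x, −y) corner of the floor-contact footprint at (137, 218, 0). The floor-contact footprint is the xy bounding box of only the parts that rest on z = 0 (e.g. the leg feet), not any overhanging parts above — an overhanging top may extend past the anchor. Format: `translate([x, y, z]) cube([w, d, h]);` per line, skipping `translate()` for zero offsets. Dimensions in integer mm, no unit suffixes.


// leg_h = 442 − 51 = 391
translate([137, 218, 391]) cube([1006, 281, 51]);
translate([137, 218, 0]) cube([42, 42, 391]);
translate([137, 457, 0]) cube([42, 42, 391]);
translate([1101, 218, 0]) cube([42, 42, 391]);
translate([1101, 457, 0]) cube([42, 42, 391]);


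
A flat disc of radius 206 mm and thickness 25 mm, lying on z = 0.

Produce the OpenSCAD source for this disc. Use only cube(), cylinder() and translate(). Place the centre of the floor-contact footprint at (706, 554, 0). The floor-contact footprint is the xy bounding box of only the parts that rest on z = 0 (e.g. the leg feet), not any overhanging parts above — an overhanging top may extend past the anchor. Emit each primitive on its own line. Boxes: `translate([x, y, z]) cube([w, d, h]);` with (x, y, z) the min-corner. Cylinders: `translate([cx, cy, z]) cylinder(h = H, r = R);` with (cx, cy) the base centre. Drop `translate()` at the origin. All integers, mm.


translate([706, 554, 0]) cylinder(h = 25, r = 206);


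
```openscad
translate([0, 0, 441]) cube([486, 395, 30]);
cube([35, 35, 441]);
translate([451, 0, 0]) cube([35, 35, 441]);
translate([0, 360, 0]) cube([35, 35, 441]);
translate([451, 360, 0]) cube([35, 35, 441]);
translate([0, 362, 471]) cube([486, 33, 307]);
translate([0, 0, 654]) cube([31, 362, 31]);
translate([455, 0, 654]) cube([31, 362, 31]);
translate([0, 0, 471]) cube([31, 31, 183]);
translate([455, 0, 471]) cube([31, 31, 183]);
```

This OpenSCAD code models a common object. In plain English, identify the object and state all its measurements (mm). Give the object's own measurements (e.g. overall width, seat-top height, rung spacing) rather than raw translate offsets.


A chair. The seat is a 486×395×30 mm slab with its top at z = 471 mm, on four 35×35 mm corner legs (flush with the seat edges, standing on z = 0). A flat backrest 33 mm thick, 307 mm tall, spans the full seat width and rises from the seat top along its +y edge, rear face flush with the rear of the seat. Two armrests of 31×31 mm section run along each side from the seat's front edge to the front of the backrest, top faces 214 mm above the seat top and outer faces flush with the seat's x-edges; a 31×31 mm post under the front of each armrest stands on the seat at the front corner.


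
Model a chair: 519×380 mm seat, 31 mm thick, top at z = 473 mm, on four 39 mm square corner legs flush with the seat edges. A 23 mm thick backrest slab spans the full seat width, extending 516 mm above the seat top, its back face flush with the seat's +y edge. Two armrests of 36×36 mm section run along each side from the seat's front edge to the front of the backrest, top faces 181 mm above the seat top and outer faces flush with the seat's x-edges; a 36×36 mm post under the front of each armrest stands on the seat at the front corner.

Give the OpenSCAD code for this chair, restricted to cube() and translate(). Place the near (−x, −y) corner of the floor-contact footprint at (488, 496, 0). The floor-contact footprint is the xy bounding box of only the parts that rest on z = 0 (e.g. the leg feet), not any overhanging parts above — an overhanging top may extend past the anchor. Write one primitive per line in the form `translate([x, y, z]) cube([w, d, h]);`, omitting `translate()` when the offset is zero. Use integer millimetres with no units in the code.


translate([488, 496, 442]) cube([519, 380, 31]);
translate([488, 496, 0]) cube([39, 39, 442]);
translate([968, 496, 0]) cube([39, 39, 442]);
translate([488, 837, 0]) cube([39, 39, 442]);
translate([968, 837, 0]) cube([39, 39, 442]);
translate([488, 853, 473]) cube([519, 23, 516]);
translate([488, 496, 618]) cube([36, 357, 36]);
translate([971, 496, 618]) cube([36, 357, 36]);
translate([488, 496, 473]) cube([36, 36, 145]);
translate([971, 496, 473]) cube([36, 36, 145]);


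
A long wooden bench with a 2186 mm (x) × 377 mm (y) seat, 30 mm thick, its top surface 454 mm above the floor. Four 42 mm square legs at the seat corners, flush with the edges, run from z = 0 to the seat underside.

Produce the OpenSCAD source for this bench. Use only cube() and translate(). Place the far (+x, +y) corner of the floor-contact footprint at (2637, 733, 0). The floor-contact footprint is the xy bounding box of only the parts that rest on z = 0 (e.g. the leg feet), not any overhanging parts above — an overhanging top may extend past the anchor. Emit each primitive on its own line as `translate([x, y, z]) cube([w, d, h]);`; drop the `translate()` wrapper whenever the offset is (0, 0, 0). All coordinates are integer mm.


translate([451, 356, 424]) cube([2186, 377, 30]);
translate([451, 356, 0]) cube([42, 42, 424]);
translate([451, 691, 0]) cube([42, 42, 424]);
translate([2595, 356, 0]) cube([42, 42, 424]);
translate([2595, 691, 0]) cube([42, 42, 424]);


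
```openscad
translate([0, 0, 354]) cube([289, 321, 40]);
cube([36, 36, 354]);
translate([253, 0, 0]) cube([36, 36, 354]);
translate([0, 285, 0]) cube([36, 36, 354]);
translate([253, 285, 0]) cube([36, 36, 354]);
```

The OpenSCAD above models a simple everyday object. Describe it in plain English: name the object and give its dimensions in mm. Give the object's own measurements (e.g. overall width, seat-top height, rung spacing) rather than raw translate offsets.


A four-legged stool. The seat is a 289×321×40 mm slab whose top surface is at z = 394 mm; four square legs, each 36×36 mm in cross-section, run from the floor (z = 0) to the underside of the seat, each flush with a corner of the seat.


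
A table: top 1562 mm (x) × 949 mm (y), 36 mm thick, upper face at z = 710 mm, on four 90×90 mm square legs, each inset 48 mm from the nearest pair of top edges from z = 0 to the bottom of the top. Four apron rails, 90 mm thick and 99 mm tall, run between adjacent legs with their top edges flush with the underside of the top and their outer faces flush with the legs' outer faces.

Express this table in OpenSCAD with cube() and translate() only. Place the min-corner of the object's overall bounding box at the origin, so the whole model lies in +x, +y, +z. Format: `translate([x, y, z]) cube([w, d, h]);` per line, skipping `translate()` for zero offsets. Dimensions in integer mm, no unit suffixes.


translate([0, 0, 674]) cube([1562, 949, 36]);
translate([48, 48, 0]) cube([90, 90, 674]);
translate([1424, 48, 0]) cube([90, 90, 674]);
translate([48, 811, 0]) cube([90, 90, 674]);
translate([1424, 811, 0]) cube([90, 90, 674]);
translate([138, 48, 575]) cube([1286, 90, 99]);
translate([138, 811, 575]) cube([1286, 90, 99]);
translate([48, 138, 575]) cube([90, 673, 99]);
translate([1424, 138, 575]) cube([90, 673, 99]);


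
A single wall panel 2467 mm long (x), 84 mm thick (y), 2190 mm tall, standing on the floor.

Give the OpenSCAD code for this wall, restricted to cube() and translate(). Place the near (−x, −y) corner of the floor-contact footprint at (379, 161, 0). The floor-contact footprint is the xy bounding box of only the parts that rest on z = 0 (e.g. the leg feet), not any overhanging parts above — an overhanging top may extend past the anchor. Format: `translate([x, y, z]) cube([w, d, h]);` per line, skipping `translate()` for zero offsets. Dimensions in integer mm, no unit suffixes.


translate([379, 161, 0]) cube([2467, 84, 2190]);


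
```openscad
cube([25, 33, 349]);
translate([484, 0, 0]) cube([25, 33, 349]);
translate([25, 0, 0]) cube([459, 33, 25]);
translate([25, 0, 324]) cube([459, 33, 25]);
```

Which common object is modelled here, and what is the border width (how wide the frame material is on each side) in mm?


A picture frame. The border width is 25 mm.

Four thin pieces enclosing a rectangular opening — a picture frame. The two full-height stiles are 349 mm tall; the top rail sits at z = 324 and is 25 mm tall, so the border above the opening is 349 − 324 = 25 mm, matching the stile x-width.


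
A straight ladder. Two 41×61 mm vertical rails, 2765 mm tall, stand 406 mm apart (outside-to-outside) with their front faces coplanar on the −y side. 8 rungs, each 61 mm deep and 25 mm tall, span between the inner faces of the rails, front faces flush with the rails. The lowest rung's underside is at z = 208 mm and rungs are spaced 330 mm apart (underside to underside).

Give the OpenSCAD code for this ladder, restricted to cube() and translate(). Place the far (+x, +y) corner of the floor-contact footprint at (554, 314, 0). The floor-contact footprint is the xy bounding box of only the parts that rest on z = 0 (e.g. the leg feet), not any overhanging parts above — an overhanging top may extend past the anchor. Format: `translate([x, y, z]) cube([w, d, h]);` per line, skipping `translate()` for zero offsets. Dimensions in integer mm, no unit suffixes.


// rung span = 406 - 2*41 = 324
// rung[k] z = 208 + k*330
translate([148, 253, 0]) cube([41, 61, 2765]);
translate([513, 253, 0]) cube([41, 61, 2765]);
translate([189, 253, 208]) cube([324, 61, 25]);
translate([189, 253, 538]) cube([324, 61, 25]);
translate([189, 253, 868]) cube([324, 61, 25]);
translate([189, 253, 1198]) cube([324, 61, 25]);
translate([189, 253, 1528]) cube([324, 61, 25]);
translate([189, 253, 1858]) cube([324, 61, 25]);
translate([189, 253, 2188]) cube([324, 61, 25]);
translate([189, 253, 2518]) cube([324, 61, 25]);


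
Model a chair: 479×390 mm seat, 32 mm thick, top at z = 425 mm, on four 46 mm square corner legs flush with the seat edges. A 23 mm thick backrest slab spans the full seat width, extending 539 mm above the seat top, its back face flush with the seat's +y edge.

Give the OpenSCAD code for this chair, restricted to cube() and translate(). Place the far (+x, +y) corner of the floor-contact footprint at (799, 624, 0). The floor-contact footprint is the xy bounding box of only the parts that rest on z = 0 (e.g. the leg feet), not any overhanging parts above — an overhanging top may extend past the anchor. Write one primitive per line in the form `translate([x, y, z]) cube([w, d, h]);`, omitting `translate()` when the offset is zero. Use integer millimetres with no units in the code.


// leg_h = 425 - 32 = 393
translate([320, 234, 393]) cube([479, 390, 32]);
translate([320, 234, 0]) cube([46, 46, 393]);
translate([753, 234, 0]) cube([46, 46, 393]);
translate([320, 578, 0]) cube([46, 46, 393]);
translate([753, 578, 0]) cube([46, 46, 393]);
translate([320, 601, 425]) cube([479, 23, 539]);


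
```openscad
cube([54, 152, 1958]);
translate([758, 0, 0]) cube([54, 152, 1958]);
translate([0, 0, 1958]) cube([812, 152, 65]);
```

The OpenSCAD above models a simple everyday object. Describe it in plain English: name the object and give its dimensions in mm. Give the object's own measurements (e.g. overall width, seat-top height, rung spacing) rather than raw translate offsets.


A door frame. The clear opening is 704 mm wide and 1958 mm high. Two 54 mm wide jambs, 152 mm deep, stand either side of the opening from the floor to the top of the opening. A 65 mm thick head sits across the top of both jambs, spanning the full outside width of the frame.


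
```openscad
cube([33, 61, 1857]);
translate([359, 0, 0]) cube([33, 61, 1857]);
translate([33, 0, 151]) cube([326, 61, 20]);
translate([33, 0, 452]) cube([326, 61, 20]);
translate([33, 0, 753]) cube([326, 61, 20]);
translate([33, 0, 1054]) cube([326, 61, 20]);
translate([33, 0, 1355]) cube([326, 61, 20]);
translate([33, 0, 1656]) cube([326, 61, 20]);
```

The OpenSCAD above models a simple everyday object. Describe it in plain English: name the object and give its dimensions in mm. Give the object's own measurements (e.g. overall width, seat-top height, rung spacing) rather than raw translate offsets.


A straight ladder. Two 33×61 mm vertical rails, 1857 mm tall, stand 392 mm apart (outside-to-outside) with their front faces coplanar on the −y side. 6 rungs, each 61 mm deep and 20 mm tall, span between the inner faces of the rails, front faces flush with the rails. The lowest rung's underside is at z = 151 mm and rungs are spaced 301 mm apart (underside to underside).
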